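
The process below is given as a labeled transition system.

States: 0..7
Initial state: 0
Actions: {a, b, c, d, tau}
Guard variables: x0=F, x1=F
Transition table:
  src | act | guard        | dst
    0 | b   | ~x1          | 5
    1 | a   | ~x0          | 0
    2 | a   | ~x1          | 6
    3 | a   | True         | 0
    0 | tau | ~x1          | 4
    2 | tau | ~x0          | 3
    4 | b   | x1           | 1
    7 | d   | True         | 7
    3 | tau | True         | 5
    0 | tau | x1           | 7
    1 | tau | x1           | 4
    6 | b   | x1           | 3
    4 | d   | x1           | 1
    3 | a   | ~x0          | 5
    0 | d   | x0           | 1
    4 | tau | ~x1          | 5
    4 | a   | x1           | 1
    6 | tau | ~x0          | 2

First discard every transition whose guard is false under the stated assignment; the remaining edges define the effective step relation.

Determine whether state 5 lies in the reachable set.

Guard filter leaves 11 enabled edge(s).
L0 = {0}
L1 = {4,5}  total {0,4,5}
Reachable = {0,4,5}
Path to 5: b

Answer: REACHABLE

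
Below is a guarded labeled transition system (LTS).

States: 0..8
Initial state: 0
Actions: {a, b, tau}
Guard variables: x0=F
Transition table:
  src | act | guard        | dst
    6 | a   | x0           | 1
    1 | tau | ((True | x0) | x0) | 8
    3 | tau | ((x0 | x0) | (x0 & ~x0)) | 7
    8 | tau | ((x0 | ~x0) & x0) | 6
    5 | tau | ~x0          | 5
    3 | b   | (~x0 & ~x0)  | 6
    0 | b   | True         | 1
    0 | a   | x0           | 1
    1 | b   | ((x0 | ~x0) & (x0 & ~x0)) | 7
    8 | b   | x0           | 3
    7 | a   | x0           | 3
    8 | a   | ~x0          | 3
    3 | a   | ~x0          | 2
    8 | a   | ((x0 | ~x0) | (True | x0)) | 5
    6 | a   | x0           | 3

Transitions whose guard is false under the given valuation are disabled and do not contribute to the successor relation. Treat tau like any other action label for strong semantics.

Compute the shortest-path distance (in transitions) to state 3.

Breadth-first toward 3:
  Layer 0: {0}
  Layer 1: {1}
  Layer 2: {8}
  Layer 3: {3,5}
3 enters at depth 3; path b·tau·a

Answer: 3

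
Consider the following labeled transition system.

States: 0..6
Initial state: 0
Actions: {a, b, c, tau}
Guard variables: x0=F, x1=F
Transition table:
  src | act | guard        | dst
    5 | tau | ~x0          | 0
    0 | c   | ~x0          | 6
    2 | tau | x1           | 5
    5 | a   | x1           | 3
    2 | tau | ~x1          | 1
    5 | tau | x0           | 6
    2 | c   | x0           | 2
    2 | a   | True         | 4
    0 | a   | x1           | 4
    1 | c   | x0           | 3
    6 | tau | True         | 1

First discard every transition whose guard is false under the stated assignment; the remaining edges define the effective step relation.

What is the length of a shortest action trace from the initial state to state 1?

Answer: 2

Analysis:
BFS to 1:
  depth 0: {0}
  depth 1: {6}
  depth 2: {1}
depth(1)=2, e.g. c·tau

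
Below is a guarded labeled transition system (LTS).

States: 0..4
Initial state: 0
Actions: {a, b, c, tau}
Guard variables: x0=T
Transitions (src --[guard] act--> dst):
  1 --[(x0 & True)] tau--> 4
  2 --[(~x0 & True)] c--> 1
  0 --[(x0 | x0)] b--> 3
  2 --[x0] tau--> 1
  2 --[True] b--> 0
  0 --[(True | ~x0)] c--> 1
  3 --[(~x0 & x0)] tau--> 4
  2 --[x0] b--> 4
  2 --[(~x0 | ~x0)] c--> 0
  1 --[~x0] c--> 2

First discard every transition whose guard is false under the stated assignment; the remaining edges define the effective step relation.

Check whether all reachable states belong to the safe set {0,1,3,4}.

Answer: INVARIANT HOLDS

Working:
Safe = {0,1,3,4}
Reach set: {0,1,3,4}
  0: ✓
  1: ✓
  3: ✓
  4: ✓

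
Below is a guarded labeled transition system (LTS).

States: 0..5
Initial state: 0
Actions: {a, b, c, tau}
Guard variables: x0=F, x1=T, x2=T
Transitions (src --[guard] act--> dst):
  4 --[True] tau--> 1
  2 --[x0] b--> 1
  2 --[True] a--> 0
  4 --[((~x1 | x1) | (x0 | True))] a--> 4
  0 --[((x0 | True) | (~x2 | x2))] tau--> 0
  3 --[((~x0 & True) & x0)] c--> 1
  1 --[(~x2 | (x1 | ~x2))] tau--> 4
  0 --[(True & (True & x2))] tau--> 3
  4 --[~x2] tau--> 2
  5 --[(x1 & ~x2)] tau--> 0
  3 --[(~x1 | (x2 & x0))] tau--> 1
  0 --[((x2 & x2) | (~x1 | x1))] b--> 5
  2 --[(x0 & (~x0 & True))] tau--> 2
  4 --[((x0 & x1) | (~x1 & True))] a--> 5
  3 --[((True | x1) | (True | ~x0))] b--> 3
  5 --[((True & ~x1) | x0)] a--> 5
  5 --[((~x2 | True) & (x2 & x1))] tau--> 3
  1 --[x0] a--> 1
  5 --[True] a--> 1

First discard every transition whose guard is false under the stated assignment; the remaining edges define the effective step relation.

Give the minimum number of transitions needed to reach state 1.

Layered search for 1:
  Layer 0: {0}
  Layer 1: {3,5}
  Layer 2: {1}
first hit 1 at d=2 via b·a

Answer: 2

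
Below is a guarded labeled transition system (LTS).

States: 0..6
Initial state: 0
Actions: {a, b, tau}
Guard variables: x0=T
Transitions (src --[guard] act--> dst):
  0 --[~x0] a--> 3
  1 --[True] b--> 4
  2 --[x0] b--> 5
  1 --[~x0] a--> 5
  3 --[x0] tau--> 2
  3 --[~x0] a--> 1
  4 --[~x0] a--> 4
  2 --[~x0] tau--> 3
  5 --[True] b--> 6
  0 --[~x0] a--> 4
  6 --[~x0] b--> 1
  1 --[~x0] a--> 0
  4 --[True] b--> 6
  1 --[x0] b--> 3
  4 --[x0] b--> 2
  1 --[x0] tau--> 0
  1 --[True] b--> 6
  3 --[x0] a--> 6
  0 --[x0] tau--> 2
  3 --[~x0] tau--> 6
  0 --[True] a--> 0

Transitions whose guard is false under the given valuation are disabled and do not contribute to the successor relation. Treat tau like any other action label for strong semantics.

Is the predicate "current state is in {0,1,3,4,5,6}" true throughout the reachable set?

Answer: INVARIANT VIOLATED at state 2

Trace:
Inv-set: {0,1,3,4,5,6}
Reach set: {0,2,5,6}
  0: ✓
  2: outside
  5: ✓
  6: ✓
witness against invariant: tau → 2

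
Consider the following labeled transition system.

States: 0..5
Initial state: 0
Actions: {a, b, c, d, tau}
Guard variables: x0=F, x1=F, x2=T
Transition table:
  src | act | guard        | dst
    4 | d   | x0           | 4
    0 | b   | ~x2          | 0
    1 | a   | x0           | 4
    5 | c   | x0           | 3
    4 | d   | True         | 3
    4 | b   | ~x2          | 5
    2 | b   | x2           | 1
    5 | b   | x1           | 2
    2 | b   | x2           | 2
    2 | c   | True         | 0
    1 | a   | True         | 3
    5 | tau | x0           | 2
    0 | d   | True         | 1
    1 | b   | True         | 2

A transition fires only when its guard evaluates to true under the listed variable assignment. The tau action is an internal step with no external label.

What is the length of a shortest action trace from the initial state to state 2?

Answer: 2

Analysis:
Layered search for 2:
  Layer 0: {0}
  Layer 1: {1}
  Layer 2: {2,3}
first hit 2 at d=2 via d·b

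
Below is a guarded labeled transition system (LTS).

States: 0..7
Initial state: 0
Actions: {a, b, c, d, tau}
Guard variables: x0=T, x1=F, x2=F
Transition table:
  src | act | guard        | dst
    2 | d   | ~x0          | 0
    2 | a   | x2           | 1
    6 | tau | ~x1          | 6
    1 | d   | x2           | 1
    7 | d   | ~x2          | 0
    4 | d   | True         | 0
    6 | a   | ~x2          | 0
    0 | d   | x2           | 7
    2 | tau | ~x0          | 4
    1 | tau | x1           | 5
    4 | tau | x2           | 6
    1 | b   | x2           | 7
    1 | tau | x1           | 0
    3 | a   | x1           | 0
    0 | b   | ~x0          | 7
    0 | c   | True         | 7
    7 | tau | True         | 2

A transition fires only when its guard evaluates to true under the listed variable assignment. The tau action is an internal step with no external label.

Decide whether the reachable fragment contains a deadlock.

Answer: DEADLOCK at state 2

Analysis:
Reach set: {0,2,7}
  0: c→7  [1 exit(s)]
  2: ∅  [deadlock]
  7: d→0  tau→2  [2 exit(s)]
trace reaching 2: c·tau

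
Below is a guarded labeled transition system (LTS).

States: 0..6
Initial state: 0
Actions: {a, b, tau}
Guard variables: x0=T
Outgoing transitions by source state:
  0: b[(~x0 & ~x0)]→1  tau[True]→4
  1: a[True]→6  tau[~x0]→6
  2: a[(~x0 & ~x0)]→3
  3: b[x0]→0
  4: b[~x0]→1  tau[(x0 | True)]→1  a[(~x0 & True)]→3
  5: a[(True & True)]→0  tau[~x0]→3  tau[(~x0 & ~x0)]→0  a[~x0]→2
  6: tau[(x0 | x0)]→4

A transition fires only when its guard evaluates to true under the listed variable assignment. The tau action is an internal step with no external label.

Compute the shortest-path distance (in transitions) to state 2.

Breadth-first toward 2:
  depth 0: {0}
  depth 1: {4}
  depth 2: {1}
  depth 3: {6}
2 never appears.

Answer: UNREACHABLE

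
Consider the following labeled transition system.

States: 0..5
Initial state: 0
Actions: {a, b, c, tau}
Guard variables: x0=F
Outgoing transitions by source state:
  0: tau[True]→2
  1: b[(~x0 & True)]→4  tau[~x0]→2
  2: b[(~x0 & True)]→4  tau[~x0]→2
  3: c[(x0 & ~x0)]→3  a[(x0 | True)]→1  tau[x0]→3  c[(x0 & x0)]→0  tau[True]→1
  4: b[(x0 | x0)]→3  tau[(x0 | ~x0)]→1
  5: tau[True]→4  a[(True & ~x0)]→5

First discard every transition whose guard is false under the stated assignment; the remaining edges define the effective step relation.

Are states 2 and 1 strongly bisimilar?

Refine partition for ~:
  round 0: {{0,1,2,3,4,5}}
  round 1: {{0,4},{1,2},{3,5}}
  round 2: {{0,4},{1,2},{3},{5}}
Fixed point at round 3; 4 class(es).
class of 2: {1,2}; class of 1: {1,2}

Answer: BISIMILAR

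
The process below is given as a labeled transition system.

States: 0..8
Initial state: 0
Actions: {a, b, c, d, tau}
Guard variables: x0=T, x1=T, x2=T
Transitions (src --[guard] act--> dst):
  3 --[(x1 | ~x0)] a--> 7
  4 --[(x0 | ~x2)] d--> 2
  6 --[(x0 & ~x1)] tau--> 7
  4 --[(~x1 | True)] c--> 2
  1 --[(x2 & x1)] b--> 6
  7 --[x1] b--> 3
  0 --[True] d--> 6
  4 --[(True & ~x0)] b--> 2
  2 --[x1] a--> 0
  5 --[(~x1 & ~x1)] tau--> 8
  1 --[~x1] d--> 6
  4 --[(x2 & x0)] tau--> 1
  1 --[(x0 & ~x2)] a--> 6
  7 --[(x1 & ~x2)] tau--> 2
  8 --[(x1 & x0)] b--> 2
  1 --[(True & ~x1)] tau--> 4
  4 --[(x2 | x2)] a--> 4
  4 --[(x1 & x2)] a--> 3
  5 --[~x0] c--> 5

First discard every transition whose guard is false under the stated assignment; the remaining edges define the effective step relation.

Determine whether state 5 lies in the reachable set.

Answer: UNREACHABLE

Trace:
Guard filter leaves 11 enabled edge(s).
Layer 0: {0}
Layer 1: {6}  now seen {0,6}
R = {0,6}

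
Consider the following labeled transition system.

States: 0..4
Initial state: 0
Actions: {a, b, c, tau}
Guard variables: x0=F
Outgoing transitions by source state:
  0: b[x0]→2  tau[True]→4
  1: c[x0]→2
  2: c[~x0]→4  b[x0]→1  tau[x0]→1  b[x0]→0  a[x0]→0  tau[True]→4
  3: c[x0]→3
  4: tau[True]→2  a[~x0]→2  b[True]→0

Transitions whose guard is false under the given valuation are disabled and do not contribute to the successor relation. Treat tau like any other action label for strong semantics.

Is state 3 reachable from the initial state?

Answer: UNREACHABLE

Trace:
6 transition(s) survive guard evaluation.
Layer 0: {0}
Layer 1: {4}  cumulative {0,4}
Layer 2: {2}  cumulative {0,2,4}
Reachable = {0,2,4}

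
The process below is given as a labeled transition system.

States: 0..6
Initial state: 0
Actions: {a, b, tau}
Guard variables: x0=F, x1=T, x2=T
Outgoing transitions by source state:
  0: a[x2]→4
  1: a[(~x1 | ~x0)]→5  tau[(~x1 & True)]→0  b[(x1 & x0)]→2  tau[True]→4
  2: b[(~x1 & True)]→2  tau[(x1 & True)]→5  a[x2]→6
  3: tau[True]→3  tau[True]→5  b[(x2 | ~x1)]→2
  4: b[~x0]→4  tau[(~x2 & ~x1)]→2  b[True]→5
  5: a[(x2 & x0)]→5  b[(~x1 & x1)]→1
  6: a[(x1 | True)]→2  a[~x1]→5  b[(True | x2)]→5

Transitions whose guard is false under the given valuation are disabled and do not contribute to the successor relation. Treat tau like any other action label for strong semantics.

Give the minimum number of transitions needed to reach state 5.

BFS to 5:
  L0 = {0}
  L1 = {4}
  L2 = {5}
5 enters at depth 2; path a·b

Answer: 2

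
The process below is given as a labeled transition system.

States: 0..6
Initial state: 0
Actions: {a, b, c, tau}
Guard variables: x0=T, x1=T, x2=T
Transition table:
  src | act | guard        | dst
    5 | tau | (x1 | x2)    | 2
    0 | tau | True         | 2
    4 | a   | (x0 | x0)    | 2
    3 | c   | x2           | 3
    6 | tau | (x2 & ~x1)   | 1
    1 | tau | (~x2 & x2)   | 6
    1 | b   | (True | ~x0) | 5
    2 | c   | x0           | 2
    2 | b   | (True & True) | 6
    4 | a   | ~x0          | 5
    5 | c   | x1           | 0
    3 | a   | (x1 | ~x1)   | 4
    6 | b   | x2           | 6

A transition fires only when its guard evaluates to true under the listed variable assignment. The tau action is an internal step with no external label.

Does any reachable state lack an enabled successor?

Answer: DEADLOCK-FREE

Analysis:
Reachable = {0,2,6}
  0: tau→2  [deg 1]
  2: b→6  c→2  [deg 2]
  6: b→6  [deg 1]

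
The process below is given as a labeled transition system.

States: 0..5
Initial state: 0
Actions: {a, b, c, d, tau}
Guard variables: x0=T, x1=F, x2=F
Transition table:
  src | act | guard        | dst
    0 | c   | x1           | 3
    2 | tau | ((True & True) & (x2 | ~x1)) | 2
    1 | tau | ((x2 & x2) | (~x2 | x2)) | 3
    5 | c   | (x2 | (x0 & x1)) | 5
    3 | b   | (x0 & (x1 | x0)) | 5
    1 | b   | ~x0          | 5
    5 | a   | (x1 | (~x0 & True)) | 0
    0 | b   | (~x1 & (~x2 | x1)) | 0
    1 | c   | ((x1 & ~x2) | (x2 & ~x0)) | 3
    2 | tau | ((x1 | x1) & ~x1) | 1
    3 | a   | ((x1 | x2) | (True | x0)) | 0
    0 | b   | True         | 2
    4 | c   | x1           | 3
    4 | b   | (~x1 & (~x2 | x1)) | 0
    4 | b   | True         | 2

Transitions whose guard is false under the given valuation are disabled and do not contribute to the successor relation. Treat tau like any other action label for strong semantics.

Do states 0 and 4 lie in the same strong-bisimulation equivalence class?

Answer: BISIMILAR

Working:
Compute ~ classes (split until stable):
  round 0: {{0,1,2,3,4,5}}
  round 1: {{0,4},{1,2},{3},{5}}
  round 2: {{0,4},{1},{2},{3},{5}}
stable after 3 split(s): 5 block(s)
class of 0: {0,4}; class of 4: {0,4}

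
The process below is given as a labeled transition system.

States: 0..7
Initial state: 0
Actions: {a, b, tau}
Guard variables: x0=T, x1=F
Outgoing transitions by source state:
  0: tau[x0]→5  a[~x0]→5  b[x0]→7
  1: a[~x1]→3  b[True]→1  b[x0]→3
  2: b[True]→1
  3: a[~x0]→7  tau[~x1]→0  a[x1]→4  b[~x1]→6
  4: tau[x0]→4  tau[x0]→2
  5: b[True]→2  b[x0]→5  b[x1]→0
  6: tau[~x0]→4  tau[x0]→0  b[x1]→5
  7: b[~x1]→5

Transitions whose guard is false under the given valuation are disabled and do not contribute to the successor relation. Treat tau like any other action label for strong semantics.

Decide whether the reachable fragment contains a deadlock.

Reach set: {0,1,2,3,5,6,7}
  0: b→7  tau→5  [2 out]
  1: a→3  b→1  b→3  [3 out]
  2: b→1  [1 out]
  3: b→6  tau→0  [2 out]
  5: b→2  b→5  [2 out]
  6: tau→0  [1 out]
  7: b→5  [1 out]

Answer: DEADLOCK-FREE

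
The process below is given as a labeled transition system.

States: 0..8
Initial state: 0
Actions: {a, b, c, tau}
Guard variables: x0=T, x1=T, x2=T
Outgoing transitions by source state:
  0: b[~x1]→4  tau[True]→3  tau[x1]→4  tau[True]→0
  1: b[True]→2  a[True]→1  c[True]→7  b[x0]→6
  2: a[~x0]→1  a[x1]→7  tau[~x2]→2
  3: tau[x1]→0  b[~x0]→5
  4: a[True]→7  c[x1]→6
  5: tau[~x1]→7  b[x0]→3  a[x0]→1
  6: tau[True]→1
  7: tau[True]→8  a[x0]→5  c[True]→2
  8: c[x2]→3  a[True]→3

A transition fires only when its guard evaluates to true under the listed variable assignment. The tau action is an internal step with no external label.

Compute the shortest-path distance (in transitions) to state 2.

Breadth-first toward 2:
  Layer 0: {0}
  Layer 1: {3,4}
  Layer 2: {6,7}
  Layer 3: {1,2,5,8}
depth(2)=3, e.g. tau·a·c

Answer: 3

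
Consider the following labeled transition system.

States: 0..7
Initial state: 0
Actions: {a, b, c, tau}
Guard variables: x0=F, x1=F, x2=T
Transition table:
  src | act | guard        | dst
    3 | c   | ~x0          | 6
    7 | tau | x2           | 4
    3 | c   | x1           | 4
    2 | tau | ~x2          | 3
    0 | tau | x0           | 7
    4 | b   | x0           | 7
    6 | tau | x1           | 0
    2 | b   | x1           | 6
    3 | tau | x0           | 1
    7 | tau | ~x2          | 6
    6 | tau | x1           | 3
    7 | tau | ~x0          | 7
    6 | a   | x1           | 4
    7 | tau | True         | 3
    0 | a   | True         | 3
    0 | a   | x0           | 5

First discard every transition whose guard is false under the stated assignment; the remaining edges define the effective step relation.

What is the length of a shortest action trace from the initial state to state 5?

Breadth-first toward 5:
  Layer 0: {0}
  Layer 1: {3}
  Layer 2: {6}
5 never appears.

Answer: UNREACHABLE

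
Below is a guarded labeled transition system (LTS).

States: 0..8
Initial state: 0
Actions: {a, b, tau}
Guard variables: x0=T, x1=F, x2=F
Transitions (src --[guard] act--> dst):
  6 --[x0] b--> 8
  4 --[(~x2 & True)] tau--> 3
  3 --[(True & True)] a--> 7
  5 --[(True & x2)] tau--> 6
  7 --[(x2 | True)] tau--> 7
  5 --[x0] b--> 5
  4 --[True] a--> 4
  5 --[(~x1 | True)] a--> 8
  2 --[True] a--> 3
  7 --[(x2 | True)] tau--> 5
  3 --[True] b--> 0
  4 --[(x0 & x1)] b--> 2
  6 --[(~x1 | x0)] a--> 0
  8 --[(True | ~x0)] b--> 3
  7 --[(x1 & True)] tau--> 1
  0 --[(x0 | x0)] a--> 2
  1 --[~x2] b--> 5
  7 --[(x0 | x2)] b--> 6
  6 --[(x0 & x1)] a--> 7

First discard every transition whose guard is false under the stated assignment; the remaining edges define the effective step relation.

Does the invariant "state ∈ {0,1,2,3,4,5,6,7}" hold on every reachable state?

Allowed set {0,1,2,3,4,5,6,7}
Reachable = {0,2,3,5,6,7,8}
  0: safe
  2: safe
  3: safe
  5: safe
  6: safe
  7: safe
  8: ✗ unsafe
witness against invariant: a·a·a·tau·a → 8

Answer: INVARIANT VIOLATED at state 8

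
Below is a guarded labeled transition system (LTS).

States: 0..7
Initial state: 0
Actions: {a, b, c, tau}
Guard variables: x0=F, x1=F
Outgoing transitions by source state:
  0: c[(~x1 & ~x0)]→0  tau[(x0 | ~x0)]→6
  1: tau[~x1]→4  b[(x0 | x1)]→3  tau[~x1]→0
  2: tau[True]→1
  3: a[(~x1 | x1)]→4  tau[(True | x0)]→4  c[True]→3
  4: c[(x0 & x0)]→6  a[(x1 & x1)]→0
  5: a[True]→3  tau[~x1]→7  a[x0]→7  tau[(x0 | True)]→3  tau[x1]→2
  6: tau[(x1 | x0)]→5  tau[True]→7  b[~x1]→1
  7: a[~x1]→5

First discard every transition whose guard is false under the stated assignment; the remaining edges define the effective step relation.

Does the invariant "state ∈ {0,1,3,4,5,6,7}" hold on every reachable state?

Inv-set: {0,1,3,4,5,6,7}
Reach set: {0,1,3,4,5,6,7}
  0: ok
  1: ok
  3: ok
  4: ok
  5: ok
  6: ok
  7: ok

Answer: INVARIANT HOLDS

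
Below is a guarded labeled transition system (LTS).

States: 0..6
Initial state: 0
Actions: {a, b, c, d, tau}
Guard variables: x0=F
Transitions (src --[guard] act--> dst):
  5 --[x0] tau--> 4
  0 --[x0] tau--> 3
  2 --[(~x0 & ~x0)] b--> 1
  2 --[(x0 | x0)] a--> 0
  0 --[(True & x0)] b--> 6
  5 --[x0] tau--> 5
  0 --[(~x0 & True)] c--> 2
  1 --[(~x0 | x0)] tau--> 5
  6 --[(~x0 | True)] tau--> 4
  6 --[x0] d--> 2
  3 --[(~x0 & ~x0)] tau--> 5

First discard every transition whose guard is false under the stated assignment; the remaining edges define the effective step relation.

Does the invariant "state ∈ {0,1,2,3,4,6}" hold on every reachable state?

Allowed set {0,1,2,3,4,6}
R = {0,1,2,5}
  0: safe
  1: safe
  2: safe
  5: outside
reach 5 via c·b·tau — violates

Answer: INVARIANT VIOLATED at state 5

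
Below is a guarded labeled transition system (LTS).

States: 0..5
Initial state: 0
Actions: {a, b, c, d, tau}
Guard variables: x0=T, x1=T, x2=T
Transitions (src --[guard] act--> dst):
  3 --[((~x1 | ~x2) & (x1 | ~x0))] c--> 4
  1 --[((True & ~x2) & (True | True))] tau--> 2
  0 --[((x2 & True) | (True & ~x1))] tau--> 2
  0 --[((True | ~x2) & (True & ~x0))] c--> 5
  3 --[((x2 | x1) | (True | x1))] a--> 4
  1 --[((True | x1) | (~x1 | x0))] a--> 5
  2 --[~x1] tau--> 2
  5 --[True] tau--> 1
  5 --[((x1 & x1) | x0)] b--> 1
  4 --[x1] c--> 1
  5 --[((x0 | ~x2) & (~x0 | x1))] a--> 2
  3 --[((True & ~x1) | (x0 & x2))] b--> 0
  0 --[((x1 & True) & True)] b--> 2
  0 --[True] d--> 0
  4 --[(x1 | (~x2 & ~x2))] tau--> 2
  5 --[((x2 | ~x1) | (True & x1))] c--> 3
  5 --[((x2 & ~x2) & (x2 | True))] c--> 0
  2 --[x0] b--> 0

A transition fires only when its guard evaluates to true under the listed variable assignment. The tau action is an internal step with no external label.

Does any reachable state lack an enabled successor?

Reachable = {0,2}
  0: b→2  d→0  tau→2  [3 out]
  2: b→0  [1 out]

Answer: DEADLOCK-FREE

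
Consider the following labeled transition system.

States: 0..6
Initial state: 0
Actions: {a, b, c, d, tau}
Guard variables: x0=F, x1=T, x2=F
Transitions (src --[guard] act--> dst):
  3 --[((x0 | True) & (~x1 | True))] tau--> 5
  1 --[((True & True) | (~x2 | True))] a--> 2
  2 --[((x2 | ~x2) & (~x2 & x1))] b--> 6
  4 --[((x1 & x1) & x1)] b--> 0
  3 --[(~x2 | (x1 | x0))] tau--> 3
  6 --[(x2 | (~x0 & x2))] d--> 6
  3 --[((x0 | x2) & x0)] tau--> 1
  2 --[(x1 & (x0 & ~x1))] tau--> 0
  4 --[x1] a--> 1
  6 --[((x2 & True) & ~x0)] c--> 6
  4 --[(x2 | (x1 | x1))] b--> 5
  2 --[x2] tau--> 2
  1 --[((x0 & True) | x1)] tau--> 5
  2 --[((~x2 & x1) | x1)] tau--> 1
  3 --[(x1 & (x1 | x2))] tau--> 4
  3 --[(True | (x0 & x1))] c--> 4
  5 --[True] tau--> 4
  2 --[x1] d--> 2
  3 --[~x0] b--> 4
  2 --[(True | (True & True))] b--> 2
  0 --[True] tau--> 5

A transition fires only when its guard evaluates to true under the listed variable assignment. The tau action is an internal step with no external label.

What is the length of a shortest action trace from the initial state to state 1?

Answer: 3

Trace:
BFS to 1:
  L0 = {0}
  L1 = {5}
  L2 = {4}
  L3 = {1}
first hit 1 at d=3 via tau·tau·a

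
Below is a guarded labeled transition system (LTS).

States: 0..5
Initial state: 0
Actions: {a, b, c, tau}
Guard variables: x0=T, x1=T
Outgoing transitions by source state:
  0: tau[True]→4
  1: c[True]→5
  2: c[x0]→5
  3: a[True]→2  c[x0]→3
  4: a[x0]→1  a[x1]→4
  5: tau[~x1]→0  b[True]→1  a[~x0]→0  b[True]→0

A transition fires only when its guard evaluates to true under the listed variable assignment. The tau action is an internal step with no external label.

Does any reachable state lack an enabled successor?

R = {0,1,4,5}
  0: tau→4  [1 exit(s)]
  1: c→5  [1 exit(s)]
  4: a→1  a→4  [2 exit(s)]
  5: b→0  b→1  [2 exit(s)]

Answer: DEADLOCK-FREE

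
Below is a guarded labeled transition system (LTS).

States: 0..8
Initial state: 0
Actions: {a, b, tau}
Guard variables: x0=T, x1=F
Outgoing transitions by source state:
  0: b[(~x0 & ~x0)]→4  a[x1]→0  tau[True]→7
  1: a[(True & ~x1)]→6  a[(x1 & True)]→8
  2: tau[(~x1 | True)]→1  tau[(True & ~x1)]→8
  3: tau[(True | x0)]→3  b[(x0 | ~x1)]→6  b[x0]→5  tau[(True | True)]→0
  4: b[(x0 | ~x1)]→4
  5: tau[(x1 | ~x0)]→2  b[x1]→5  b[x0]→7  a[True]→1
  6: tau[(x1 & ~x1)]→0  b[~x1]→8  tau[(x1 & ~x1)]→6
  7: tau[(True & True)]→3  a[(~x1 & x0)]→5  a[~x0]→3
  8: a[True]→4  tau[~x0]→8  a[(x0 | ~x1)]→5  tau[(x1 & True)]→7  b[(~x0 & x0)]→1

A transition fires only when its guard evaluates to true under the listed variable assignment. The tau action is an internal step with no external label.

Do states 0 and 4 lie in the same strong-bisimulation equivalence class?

Answer: NOT BISIMILAR

Trace:
Refine partition for ~:
  round 0: {{0,1,2,3,4,5,6,7,8}}
  round 1: {{0,2},{1,8},{3},{4,6},{5},{7}}
  round 2: {{0},{1},{2},{3},{4},{5},{6},{7},{8}}
Fixed point at round 3; 9 class(es).
0∈{0}, 4∈{4}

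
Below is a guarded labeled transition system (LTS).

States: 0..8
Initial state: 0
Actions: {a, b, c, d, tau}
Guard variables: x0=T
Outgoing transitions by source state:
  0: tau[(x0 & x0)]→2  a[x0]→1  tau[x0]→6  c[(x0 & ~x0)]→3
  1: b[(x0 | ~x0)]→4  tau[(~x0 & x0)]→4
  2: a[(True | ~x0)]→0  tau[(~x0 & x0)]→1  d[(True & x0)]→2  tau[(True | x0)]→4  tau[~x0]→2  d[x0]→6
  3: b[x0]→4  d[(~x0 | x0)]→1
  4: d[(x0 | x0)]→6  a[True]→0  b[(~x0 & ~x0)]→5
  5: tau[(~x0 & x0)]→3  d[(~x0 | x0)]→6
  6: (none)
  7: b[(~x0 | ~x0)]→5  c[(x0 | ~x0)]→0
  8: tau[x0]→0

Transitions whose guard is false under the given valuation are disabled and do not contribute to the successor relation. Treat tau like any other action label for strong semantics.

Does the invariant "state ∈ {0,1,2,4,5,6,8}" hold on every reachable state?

Allowed set {0,1,2,4,5,6,8}
R = {0,1,2,4,6}
  0: ✓
  1: ✓
  2: ✓
  4: ✓
  6: ✓

Answer: INVARIANT HOLDS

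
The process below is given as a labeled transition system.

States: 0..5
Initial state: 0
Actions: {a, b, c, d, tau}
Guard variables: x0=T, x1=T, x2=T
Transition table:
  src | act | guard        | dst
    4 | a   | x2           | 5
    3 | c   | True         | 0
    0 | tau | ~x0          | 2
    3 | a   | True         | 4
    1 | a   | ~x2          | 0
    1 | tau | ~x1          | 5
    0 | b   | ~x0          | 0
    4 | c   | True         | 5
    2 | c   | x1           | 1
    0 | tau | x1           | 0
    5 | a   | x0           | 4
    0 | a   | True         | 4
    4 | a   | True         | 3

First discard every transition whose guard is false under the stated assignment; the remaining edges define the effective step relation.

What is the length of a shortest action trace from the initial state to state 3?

Answer: 2

Analysis:
Layered search for 3:
  depth 0: {0}
  depth 1: {4}
  depth 2: {3,5}
first hit 3 at d=2 via a·a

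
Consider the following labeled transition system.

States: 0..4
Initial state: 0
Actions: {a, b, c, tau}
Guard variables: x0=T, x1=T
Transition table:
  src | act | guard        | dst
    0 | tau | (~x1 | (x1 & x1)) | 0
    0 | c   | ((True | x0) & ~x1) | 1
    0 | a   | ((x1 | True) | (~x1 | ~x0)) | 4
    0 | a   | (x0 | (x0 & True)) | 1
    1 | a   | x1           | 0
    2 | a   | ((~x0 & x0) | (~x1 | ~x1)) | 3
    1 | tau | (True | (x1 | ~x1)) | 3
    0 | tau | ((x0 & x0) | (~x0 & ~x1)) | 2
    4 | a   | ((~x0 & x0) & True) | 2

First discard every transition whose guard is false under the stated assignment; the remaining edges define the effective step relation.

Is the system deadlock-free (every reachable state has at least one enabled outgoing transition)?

R = {0,1,2,3,4}
  0: a→1  a→4  tau→0  tau→2  [4 exit(s)]
  1: a→0  tau→3  [2 exit(s)]
  2: ∅  [no exit]
  3: ∅  [no exit]
  4: ∅  [no exit]
witness 2: tau

Answer: DEADLOCK at state 2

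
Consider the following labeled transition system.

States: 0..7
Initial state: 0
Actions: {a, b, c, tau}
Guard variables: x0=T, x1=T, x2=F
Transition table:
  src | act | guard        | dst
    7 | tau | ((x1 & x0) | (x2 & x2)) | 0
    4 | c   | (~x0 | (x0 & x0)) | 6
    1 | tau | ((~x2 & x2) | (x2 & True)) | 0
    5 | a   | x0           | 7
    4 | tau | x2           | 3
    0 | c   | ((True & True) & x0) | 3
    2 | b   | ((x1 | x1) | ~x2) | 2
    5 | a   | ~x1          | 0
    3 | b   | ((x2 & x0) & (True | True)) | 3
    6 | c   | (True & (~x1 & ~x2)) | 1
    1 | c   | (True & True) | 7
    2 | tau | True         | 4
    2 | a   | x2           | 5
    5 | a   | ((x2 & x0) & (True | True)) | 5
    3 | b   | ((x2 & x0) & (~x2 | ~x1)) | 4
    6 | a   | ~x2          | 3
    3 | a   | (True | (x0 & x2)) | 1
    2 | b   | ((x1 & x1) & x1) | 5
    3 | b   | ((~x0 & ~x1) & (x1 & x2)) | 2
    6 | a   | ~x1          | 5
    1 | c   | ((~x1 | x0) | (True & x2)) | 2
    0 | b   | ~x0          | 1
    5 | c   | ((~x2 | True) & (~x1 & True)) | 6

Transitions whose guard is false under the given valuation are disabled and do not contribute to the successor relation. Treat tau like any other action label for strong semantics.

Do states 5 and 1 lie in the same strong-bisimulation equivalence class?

Answer: NOT BISIMILAR

Trace:
Bisimulation quotient by refinement:
  P[0] = {{0,1,2,3,4,5,6,7}}
  P[1] = {{0,1,4},{2},{3,5,6},{7}}
  P[2] = {{0,4},{1},{2},{3},{5},{6},{7}}
  P[3] = {{0},{1},{2},{3},{4},{5},{6},{7}}
stable after 4 split(s): 8 block(s)
class of 5: {5}; class of 1: {1}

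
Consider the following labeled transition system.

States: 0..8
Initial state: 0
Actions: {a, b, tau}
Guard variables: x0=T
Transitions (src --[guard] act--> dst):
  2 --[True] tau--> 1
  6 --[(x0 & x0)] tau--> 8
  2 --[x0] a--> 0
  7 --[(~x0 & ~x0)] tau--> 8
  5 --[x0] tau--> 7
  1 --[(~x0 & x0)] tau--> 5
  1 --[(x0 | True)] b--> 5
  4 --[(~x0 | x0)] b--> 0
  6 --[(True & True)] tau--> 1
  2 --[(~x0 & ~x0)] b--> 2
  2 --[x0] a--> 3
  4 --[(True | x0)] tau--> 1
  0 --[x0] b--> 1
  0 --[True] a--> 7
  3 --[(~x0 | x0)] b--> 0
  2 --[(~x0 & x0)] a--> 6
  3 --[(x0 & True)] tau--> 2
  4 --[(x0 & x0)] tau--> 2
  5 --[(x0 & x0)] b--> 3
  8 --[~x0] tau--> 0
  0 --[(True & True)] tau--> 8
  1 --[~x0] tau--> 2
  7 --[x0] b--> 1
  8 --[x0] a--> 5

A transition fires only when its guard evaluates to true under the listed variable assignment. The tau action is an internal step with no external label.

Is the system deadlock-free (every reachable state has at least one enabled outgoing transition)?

R = {0,1,2,3,5,7,8}
  0: a→7  b→1  tau→8  [3 exit(s)]
  1: b→5  [1 exit(s)]
  2: a→0  a→3  tau→1  [3 exit(s)]
  3: b→0  tau→2  [2 exit(s)]
  5: b→3  tau→7  [2 exit(s)]
  7: b→1  [1 exit(s)]
  8: a→5  [1 exit(s)]

Answer: DEADLOCK-FREE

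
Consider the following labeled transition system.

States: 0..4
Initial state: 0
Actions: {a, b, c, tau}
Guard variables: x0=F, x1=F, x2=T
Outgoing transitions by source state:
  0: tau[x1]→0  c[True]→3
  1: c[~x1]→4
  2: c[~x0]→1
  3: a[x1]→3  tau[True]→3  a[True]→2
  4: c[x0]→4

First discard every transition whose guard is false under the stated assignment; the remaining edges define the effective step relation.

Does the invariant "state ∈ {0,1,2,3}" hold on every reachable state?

Answer: INVARIANT VIOLATED at state 4

Working:
Allowed set {0,1,2,3}
Reachable = {0,1,2,3,4}
  0: ok
  1: ok
  2: ok
  3: ok
  4: VIOLATES
witness against invariant: c·a·c·c → 4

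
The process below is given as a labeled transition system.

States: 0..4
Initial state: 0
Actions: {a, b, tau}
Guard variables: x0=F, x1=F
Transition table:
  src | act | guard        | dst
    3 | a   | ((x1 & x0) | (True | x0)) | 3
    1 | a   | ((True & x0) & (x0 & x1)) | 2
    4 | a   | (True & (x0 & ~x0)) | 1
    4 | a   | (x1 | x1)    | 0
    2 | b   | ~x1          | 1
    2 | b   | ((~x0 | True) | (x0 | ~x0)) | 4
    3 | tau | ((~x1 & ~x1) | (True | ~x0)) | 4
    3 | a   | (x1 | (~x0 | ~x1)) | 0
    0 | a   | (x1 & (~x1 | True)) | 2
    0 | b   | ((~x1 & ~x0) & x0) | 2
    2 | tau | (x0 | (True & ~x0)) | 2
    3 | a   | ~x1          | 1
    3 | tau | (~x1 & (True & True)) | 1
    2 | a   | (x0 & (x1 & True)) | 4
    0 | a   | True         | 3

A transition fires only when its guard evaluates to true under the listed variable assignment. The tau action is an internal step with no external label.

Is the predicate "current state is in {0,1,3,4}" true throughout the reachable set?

Allowed set {0,1,3,4}
Reachable = {0,1,3,4}
  0: ok
  1: ok
  3: ok
  4: ok

Answer: INVARIANT HOLDS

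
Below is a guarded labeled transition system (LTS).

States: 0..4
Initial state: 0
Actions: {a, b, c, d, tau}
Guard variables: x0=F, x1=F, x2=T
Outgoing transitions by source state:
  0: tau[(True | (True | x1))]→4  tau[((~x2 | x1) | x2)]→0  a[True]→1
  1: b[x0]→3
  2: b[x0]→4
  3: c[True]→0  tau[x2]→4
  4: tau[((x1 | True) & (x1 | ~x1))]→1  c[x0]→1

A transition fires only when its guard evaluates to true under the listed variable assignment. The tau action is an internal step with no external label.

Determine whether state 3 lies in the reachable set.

6 transition(s) survive guard evaluation.
depth 0: {0}
depth 1: {1,4}  total {0,1,4}
Reach set: {0,1,4}

Answer: UNREACHABLE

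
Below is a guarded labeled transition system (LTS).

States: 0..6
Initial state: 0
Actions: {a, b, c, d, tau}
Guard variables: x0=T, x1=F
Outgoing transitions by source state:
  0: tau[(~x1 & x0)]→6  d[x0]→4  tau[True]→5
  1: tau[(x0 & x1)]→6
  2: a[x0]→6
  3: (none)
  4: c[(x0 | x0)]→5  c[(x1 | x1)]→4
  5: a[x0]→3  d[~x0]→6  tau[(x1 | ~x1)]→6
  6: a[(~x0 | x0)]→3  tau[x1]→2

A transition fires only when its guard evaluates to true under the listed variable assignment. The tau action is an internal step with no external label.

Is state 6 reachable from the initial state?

Guard filter leaves 8 enabled edge(s).
Layer 0: {0}
Layer 1: {4,5,6}  total {0,4,5,6}
Layer 2: {3}  total {0,3,4,5,6}
Reach set: {0,3,4,5,6}
witness 6: tau

Answer: REACHABLE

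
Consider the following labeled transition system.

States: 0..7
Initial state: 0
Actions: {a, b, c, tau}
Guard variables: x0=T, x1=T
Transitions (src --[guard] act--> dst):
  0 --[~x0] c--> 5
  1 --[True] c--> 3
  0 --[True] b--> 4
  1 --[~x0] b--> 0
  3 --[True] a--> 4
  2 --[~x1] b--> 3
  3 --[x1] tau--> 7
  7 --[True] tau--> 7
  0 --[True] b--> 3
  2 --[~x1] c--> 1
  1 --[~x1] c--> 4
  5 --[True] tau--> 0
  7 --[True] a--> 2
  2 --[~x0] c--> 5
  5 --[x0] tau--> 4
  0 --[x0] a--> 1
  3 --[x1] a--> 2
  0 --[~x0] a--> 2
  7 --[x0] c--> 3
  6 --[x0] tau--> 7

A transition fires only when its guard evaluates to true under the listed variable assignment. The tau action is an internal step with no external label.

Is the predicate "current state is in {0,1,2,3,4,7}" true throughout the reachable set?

Allowed set {0,1,2,3,4,7}
Reach set: {0,1,2,3,4,7}
  0: safe
  1: safe
  2: safe
  3: safe
  4: safe
  7: safe

Answer: INVARIANT HOLDS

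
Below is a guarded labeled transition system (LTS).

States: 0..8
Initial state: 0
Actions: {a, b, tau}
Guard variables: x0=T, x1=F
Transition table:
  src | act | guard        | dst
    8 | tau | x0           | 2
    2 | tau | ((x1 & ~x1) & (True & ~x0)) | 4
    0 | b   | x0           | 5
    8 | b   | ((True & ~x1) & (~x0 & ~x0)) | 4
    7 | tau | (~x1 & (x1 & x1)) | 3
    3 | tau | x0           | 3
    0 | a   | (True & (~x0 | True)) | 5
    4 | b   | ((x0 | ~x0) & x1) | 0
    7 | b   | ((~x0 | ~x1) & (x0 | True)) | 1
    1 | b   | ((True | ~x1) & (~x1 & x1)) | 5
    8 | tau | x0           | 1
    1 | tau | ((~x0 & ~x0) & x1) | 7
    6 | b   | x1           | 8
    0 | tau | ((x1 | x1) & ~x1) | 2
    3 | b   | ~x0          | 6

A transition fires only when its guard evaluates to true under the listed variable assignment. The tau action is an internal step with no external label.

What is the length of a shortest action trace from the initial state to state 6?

BFS to 6:
  depth 0: {0}
  depth 1: {5}
6 never appears.

Answer: UNREACHABLE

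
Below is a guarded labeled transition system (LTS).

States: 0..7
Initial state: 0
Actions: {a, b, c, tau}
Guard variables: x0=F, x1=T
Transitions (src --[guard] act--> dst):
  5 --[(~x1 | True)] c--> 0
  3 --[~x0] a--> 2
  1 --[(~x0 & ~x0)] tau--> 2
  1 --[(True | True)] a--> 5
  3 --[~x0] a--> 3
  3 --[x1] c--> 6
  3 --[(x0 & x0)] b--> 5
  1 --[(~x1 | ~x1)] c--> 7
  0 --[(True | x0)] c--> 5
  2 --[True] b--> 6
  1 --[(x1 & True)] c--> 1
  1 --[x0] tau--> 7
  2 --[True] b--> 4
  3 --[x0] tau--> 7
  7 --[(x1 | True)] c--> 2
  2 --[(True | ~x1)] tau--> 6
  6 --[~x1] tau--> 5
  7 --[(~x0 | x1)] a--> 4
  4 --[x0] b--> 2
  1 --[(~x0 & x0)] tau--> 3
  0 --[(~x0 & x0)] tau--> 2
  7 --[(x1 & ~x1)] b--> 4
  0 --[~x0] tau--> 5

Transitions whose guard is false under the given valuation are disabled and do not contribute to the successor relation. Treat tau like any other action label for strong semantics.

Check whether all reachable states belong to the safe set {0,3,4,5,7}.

Answer: INVARIANT HOLDS

Analysis:
Inv-set: {0,3,4,5,7}
Reachable = {0,5}
  0: safe
  5: safe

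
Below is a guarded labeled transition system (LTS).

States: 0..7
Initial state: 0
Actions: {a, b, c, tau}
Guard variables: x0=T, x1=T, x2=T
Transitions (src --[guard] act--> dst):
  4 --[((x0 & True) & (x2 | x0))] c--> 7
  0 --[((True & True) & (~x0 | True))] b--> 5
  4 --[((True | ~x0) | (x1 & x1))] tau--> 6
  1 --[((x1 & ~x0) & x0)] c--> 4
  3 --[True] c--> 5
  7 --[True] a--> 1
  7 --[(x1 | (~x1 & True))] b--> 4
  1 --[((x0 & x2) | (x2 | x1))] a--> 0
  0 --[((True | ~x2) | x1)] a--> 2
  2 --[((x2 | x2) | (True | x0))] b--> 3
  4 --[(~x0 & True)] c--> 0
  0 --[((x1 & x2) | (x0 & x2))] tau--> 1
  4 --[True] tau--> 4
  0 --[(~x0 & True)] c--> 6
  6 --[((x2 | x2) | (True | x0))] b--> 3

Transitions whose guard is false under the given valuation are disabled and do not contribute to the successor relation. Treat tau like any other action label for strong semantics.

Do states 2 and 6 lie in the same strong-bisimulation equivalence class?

Compute ~ classes (split until stable):
  round 0: {{0,1,2,3,4,5,6,7}}
  round 1: {{0},{1},{2,6},{3},{4},{5},{7}}
7 equivalence class(es) (converged in 2)
2∈{2,6}, 6∈{2,6}

Answer: BISIMILAR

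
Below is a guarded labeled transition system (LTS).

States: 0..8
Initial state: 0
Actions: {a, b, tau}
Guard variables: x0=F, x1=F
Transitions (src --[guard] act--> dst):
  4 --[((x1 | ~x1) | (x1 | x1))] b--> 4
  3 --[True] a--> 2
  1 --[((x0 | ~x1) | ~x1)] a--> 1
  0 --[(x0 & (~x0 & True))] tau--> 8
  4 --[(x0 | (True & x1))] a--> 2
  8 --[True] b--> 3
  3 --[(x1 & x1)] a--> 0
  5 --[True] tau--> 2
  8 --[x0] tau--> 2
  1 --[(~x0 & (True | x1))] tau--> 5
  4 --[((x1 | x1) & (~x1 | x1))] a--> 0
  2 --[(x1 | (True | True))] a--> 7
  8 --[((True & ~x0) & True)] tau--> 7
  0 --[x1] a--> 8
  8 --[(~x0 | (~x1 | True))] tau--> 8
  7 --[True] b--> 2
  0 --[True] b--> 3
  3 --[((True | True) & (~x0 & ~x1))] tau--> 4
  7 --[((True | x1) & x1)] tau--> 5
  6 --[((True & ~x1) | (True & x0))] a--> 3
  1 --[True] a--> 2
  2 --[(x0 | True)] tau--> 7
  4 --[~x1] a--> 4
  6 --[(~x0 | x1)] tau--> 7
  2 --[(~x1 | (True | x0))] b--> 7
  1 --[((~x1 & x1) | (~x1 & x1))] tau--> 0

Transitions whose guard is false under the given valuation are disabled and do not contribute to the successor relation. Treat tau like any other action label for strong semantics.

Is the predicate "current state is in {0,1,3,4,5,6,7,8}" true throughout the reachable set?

Allowed set {0,1,3,4,5,6,7,8}
R = {0,2,3,4,7}
  0: ok
  2: outside
  3: ok
  4: ok
  7: ok
reach 2 via b·a — violates

Answer: INVARIANT VIOLATED at state 2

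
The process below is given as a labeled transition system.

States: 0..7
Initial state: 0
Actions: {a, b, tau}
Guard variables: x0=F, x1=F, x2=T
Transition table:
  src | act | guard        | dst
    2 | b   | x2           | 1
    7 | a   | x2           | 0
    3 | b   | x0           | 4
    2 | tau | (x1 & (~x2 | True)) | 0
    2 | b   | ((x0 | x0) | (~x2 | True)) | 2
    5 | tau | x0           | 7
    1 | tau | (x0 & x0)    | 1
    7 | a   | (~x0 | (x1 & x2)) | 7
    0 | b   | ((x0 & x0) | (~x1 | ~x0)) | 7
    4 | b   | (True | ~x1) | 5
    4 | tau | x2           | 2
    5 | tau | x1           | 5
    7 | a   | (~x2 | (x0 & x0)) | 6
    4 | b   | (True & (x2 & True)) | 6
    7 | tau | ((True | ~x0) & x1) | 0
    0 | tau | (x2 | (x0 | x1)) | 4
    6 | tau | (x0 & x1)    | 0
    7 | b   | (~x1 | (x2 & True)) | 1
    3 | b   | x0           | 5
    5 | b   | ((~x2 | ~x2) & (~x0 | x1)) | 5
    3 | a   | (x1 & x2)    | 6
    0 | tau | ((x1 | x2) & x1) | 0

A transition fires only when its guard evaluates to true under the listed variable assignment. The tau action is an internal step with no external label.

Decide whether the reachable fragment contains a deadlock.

Answer: DEADLOCK at state 1

Working:
R = {0,1,2,4,5,6,7}
  0: b→7  tau→4  [deg 2]
  1: ∅  [deadlock]
  2: b→1  b→2  [deg 2]
  4: b→5  b→6  tau→2  [deg 3]
  5: ∅  [deadlock]
  6: ∅  [deadlock]
  7: a→0  a→7  b→1  [deg 3]
trace reaching 1: b·b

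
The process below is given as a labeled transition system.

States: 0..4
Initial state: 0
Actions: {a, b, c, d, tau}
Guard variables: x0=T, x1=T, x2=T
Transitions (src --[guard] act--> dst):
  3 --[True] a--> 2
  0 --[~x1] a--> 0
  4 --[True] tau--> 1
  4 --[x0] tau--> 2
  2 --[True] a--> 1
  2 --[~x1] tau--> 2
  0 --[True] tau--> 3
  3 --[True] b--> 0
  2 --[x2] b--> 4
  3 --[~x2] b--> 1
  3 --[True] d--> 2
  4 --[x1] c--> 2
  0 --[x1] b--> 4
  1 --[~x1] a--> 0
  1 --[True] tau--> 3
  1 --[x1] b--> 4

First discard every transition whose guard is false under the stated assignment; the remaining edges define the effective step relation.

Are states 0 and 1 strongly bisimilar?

Bisimulation quotient by refinement:
  round 0: {{0,1,2,3,4}}
  round 1: {{0,1},{2},{3},{4}}
Fixed point at round 2; 4 class(es).
0∈{0,1}, 1∈{0,1}

Answer: BISIMILAR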